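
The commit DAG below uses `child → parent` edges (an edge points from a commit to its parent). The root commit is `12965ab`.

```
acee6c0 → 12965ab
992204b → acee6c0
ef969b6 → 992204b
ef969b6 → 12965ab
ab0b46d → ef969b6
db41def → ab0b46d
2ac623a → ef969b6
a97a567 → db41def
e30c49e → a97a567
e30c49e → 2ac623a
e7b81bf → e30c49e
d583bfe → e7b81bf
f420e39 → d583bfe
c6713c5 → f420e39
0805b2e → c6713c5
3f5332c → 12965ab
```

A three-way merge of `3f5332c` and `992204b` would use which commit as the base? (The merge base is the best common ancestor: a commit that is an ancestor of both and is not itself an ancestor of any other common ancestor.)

12965ab

Ancestors of 3f5332c: {12965ab, 3f5332c}.
Ancestors of 992204b: {12965ab, 992204b, acee6c0}.
Common ancestors: {12965ab}.
The only common ancestor is 12965ab, so it is the merge base.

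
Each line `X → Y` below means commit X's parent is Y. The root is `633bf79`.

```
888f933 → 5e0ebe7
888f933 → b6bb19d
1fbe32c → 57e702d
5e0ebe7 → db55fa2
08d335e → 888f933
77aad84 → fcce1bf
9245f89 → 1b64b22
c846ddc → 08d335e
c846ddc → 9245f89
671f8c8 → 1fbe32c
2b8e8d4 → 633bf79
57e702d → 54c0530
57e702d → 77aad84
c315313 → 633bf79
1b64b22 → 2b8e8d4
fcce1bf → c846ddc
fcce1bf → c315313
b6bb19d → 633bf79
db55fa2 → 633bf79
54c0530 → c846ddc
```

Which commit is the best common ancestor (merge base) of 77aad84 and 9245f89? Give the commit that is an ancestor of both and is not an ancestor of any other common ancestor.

9245f89

Ancestors of 77aad84: {08d335e, 1b64b22, 2b8e8d4, 5e0ebe7, 633bf79, 77aad84, 888f933, 9245f89, b6bb19d, c315313, c846ddc, db55fa2, fcce1bf}.
Ancestors of 9245f89: {1b64b22, 2b8e8d4, 633bf79, 9245f89}.
Common ancestors: {1b64b22, 2b8e8d4, 633bf79, 9245f89}.
Among these, 9245f89 is not an ancestor of any other common ancestor — it is the merge base.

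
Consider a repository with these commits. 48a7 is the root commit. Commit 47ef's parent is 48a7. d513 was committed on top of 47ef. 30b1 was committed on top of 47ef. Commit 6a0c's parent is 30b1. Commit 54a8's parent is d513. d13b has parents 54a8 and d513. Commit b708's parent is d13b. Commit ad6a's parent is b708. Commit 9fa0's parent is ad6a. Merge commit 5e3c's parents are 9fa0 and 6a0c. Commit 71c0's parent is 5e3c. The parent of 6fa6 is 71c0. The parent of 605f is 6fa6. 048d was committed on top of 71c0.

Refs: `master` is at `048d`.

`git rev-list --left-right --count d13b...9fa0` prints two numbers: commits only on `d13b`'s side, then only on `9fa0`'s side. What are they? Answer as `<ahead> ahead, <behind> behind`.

0 ahead, 3 behind

Reachable from d13b: {47ef, 48a7, 54a8, d13b, d513}.
Reachable from 9fa0: {47ef, 48a7, 54a8, 9fa0, ad6a, b708, d13b, d513}.
Only in d13b's history (ahead): {} — 0.
Only in 9fa0's history (behind): {9fa0, ad6a, b708} — 3.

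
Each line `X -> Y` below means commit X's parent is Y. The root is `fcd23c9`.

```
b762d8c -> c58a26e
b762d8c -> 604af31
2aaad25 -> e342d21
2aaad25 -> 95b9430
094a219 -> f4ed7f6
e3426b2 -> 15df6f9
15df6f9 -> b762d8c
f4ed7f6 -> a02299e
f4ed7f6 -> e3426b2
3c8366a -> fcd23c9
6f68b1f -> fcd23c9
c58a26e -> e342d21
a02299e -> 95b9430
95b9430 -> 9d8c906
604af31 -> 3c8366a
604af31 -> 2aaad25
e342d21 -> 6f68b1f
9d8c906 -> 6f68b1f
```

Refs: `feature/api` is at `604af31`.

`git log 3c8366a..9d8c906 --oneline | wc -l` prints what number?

2

Reachable from 9d8c906: {6f68b1f, 9d8c906, fcd23c9}.
Reachable from 3c8366a: {3c8366a, fcd23c9}.
In 9d8c906's history but not 3c8366a's: {6f68b1f, 9d8c906} — 2 commits.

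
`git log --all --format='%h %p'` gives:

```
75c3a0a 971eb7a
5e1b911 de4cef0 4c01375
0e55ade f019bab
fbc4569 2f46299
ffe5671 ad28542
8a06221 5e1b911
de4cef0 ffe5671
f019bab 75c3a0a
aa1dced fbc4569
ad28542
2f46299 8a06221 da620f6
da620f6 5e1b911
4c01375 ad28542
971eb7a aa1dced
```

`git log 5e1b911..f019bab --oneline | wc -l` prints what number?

Reachable from f019bab: {2f46299, 4c01375, 5e1b911, 75c3a0a, 8a06221, 971eb7a, aa1dced, ad28542, da620f6, de4cef0, f019bab, fbc4569, ffe5671}.
Reachable from 5e1b911: {4c01375, 5e1b911, ad28542, de4cef0, ffe5671}.
In f019bab's history but not 5e1b911's: {2f46299, 75c3a0a, 8a06221, 971eb7a, aa1dced, da620f6, f019bab, fbc4569} — 8 commits.

8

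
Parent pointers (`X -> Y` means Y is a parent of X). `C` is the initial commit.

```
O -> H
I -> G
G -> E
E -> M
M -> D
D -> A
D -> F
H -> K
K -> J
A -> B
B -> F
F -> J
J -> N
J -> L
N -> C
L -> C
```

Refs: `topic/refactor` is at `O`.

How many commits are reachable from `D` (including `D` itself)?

Walking parent pointers from D: reachable set = {A, B, C, D, F, J, L, N}.
That is 8 commits.

8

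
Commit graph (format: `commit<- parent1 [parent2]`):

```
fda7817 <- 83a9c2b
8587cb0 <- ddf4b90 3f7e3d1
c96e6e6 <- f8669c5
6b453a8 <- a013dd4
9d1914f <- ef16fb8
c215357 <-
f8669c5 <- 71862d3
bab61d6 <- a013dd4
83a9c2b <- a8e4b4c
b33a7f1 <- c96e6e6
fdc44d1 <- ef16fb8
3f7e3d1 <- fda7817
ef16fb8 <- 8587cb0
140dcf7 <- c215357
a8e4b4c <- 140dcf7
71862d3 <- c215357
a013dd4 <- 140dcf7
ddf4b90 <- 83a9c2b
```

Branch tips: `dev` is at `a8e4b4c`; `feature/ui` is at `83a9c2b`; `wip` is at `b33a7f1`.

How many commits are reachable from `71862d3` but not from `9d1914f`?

Reachable from 71862d3: {71862d3, c215357}.
Reachable from 9d1914f: {140dcf7, 3f7e3d1, 83a9c2b, 8587cb0, 9d1914f, a8e4b4c, c215357, ddf4b90, ef16fb8, fda7817}.
In 71862d3's history but not 9d1914f's: {71862d3} — 1 commit.

1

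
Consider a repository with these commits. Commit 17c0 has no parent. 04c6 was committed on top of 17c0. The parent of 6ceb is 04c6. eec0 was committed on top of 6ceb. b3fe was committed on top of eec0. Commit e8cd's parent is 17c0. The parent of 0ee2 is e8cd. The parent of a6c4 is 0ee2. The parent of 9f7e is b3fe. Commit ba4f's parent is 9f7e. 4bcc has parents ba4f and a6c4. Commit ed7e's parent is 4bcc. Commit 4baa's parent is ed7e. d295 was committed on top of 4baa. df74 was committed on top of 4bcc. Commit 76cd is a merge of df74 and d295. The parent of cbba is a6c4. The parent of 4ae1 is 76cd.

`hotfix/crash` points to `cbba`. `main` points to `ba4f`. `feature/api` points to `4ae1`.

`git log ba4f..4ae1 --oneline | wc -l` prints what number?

10

Reachable from 4ae1: {04c6, 0ee2, 17c0, 4ae1, 4baa, 4bcc, 6ceb, 76cd, 9f7e, a6c4, b3fe, ba4f, d295, df74, e8cd, ed7e, eec0}.
Reachable from ba4f: {04c6, 17c0, 6ceb, 9f7e, b3fe, ba4f, eec0}.
In 4ae1's history but not ba4f's: {0ee2, 4ae1, 4baa, 4bcc, 76cd, a6c4, d295, df74, e8cd, ed7e} — 10 commits.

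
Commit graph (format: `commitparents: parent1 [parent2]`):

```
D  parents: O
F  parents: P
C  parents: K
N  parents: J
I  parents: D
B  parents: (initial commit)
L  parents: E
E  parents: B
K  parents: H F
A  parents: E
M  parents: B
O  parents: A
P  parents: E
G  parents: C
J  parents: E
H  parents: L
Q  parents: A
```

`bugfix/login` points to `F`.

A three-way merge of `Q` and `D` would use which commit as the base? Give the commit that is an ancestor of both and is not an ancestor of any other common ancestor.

Ancestors of Q: {A, B, E, Q}.
Ancestors of D: {A, B, D, E, O}.
Common ancestors: {A, B, E}.
Among these, A is not an ancestor of any other common ancestor — it is the merge base.

A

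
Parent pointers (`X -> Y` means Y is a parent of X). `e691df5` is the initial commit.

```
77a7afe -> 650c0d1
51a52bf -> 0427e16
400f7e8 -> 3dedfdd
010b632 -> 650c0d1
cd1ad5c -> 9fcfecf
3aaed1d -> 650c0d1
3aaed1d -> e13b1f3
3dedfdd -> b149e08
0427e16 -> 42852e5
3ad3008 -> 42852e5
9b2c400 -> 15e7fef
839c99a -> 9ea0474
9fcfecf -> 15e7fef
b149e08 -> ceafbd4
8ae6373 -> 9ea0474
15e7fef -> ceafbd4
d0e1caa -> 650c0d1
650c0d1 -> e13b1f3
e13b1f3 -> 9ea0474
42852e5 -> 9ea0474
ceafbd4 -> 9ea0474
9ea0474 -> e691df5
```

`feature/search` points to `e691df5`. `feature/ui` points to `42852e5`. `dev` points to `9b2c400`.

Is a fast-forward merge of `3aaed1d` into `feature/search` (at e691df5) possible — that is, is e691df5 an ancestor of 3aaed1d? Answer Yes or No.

A fast-forward from e691df5 to 3aaed1d is possible iff e691df5 is an ancestor of 3aaed1d.
Ancestors of 3aaed1d: {3aaed1d, 650c0d1, 9ea0474, e13b1f3, e691df5}.
e691df5 is among them, so fast-forward is possible.

Yes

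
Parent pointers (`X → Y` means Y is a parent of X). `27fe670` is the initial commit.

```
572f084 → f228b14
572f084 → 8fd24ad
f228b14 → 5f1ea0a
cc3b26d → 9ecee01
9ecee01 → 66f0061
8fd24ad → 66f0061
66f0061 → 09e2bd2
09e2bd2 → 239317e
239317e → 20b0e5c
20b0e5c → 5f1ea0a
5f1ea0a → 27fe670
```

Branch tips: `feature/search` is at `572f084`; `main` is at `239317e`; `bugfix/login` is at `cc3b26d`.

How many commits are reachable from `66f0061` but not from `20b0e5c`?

3

Reachable from 66f0061: {09e2bd2, 20b0e5c, 239317e, 27fe670, 5f1ea0a, 66f0061}.
Reachable from 20b0e5c: {20b0e5c, 27fe670, 5f1ea0a}.
In 66f0061's history but not 20b0e5c's: {09e2bd2, 239317e, 66f0061} — 3 commits.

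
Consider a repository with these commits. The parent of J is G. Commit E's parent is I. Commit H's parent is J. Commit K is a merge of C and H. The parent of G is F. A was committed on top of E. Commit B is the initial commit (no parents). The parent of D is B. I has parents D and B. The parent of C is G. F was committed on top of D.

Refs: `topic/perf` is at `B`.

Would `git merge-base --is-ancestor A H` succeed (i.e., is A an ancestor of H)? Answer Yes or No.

No

Ancestors of H: {B, D, F, G, H, J}.
A is not in that set, so it is not an ancestor of H.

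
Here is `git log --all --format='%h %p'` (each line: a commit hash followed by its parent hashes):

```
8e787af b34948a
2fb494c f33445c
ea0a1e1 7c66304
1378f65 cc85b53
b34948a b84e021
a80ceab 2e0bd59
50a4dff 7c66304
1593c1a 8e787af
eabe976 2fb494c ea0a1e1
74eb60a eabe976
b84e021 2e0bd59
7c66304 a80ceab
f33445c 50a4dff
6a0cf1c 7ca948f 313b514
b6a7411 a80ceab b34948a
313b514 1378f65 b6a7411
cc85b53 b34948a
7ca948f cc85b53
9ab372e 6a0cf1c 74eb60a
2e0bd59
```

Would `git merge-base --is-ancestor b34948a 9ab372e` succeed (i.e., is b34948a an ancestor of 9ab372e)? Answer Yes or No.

Yes

Ancestors of 9ab372e (commits reachable by following parents): {1378f65, 2e0bd59, 2fb494c, 313b514, 50a4dff, 6a0cf1c, 74eb60a, 7c66304, 7ca948f, 9ab372e, a80ceab, b34948a, b6a7411, b84e021, cc85b53, ea0a1e1, eabe976, f33445c}.
b34948a is in that set, so it is an ancestor of 9ab372e.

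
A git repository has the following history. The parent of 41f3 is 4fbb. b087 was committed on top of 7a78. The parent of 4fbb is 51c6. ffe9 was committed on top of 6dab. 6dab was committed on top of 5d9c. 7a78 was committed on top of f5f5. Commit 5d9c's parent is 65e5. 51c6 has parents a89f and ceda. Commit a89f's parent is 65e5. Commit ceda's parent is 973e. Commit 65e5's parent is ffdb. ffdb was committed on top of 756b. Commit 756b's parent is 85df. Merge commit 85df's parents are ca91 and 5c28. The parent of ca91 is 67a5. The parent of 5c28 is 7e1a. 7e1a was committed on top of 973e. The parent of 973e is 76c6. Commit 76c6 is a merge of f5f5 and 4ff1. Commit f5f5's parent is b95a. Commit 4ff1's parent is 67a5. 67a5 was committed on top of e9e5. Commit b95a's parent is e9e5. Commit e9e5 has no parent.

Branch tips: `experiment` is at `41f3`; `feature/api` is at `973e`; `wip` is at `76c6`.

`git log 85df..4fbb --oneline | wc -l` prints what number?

7

Reachable from 4fbb: {4fbb, 4ff1, 51c6, 5c28, 65e5, 67a5, 756b, 76c6, 7e1a, 85df, 973e, a89f, b95a, ca91, ceda, e9e5, f5f5, ffdb}.
Reachable from 85df: {4ff1, 5c28, 67a5, 76c6, 7e1a, 85df, 973e, b95a, ca91, e9e5, f5f5}.
In 4fbb's history but not 85df's: {4fbb, 51c6, 65e5, 756b, a89f, ceda, ffdb} — 7 commits.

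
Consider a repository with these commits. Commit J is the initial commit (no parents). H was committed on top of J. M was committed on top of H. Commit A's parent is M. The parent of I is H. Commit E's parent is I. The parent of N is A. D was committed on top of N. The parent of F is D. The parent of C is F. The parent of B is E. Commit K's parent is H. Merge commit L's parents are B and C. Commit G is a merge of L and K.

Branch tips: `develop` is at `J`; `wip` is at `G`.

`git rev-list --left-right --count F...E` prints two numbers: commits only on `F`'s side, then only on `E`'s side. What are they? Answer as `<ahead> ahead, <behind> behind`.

5 ahead, 2 behind

Reachable from F: {A, D, F, H, J, M, N}.
Reachable from E: {E, H, I, J}.
Only in F's history (ahead): {A, D, F, M, N} — 5.
Only in E's history (behind): {E, I} — 2.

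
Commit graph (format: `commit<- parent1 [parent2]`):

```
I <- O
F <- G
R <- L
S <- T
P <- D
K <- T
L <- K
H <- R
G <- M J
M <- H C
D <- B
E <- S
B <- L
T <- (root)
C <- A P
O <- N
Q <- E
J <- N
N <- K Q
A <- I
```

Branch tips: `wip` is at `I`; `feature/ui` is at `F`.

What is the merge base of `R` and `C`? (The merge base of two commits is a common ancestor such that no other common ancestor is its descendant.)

Ancestors of R: {K, L, R, T}.
Ancestors of C: {A, B, C, D, E, I, K, L, N, O, P, Q, S, T}.
Common ancestors: {K, L, T}.
Among these, L is not an ancestor of any other common ancestor — it is the merge base.

L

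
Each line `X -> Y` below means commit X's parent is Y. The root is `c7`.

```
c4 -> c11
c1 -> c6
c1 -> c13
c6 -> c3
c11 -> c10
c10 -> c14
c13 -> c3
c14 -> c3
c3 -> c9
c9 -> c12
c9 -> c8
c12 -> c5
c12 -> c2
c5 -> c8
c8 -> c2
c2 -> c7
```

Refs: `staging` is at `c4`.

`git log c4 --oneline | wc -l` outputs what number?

Walking parent pointers from c4: reachable set = {c10, c11, c12, c14, c2, c3, c4, c5, c7, c8, c9}.
That is 11 commits.

11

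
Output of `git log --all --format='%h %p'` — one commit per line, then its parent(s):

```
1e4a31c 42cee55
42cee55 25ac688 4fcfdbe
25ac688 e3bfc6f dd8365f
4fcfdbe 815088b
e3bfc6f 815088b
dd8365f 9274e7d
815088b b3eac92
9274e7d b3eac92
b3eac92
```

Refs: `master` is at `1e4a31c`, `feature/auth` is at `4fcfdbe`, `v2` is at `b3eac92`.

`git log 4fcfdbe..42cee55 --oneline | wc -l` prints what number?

5

Reachable from 42cee55: {25ac688, 42cee55, 4fcfdbe, 815088b, 9274e7d, b3eac92, dd8365f, e3bfc6f}.
Reachable from 4fcfdbe: {4fcfdbe, 815088b, b3eac92}.
In 42cee55's history but not 4fcfdbe's: {25ac688, 42cee55, 9274e7d, dd8365f, e3bfc6f} — 5 commits.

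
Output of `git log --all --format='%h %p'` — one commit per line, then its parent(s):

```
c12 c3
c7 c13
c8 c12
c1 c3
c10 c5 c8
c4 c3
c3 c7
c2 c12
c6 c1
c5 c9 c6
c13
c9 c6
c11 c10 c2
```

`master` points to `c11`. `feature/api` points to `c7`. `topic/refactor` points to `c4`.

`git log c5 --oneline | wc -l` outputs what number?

7

Walking parent pointers from c5: reachable set = {c1, c13, c3, c5, c6, c7, c9}.
That is 7 commits.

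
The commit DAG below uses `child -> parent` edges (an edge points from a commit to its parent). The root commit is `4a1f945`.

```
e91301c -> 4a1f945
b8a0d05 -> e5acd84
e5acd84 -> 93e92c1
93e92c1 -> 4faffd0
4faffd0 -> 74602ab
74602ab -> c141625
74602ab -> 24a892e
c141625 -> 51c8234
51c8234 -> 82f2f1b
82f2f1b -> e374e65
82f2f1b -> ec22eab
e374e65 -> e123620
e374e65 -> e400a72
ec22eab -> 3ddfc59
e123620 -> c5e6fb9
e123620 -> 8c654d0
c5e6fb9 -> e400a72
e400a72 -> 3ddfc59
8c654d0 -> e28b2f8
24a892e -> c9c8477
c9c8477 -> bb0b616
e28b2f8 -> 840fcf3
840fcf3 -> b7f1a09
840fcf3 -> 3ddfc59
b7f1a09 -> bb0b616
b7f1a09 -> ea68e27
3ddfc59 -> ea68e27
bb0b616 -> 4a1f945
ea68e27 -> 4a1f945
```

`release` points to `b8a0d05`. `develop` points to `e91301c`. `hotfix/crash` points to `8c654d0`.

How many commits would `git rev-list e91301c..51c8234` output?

Reachable from 51c8234: {3ddfc59, 4a1f945, 51c8234, 82f2f1b, 840fcf3, 8c654d0, b7f1a09, bb0b616, c5e6fb9, e123620, e28b2f8, e374e65, e400a72, ea68e27, ec22eab}.
Reachable from e91301c: {4a1f945, e91301c}.
In 51c8234's history but not e91301c's: {3ddfc59, 51c8234, 82f2f1b, 840fcf3, 8c654d0, b7f1a09, bb0b616, c5e6fb9, e123620, e28b2f8, e374e65, e400a72, ea68e27, ec22eab} — 14 commits.

14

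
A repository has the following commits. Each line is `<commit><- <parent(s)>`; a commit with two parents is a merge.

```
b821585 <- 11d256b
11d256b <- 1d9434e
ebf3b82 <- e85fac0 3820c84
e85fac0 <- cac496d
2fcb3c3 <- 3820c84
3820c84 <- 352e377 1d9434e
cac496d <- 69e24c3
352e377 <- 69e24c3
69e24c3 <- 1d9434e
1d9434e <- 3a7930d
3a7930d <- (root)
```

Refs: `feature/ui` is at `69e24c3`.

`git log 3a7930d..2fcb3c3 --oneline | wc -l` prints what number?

5

Reachable from 2fcb3c3: {1d9434e, 2fcb3c3, 352e377, 3820c84, 3a7930d, 69e24c3}.
Reachable from 3a7930d: {3a7930d}.
In 2fcb3c3's history but not 3a7930d's: {1d9434e, 2fcb3c3, 352e377, 3820c84, 69e24c3} — 5 commits.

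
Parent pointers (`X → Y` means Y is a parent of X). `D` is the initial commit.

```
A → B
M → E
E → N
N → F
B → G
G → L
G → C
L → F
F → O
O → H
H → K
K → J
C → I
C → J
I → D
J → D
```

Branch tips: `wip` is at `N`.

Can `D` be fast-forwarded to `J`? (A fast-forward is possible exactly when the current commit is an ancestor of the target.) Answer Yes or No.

A fast-forward from D to J is possible iff D is an ancestor of J.
Ancestors of J: {D, J}.
D is among them, so fast-forward is possible.

Yes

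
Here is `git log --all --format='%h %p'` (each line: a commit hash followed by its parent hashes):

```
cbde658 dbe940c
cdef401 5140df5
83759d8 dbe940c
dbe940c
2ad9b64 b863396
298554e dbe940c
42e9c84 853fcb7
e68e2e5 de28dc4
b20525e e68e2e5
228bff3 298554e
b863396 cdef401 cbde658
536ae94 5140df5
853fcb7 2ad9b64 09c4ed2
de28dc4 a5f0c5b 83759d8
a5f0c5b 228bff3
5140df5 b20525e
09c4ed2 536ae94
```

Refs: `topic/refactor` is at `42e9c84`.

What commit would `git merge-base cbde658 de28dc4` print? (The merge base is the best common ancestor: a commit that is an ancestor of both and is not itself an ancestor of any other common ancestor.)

dbe940c

Ancestors of cbde658: {cbde658, dbe940c}.
Ancestors of de28dc4: {228bff3, 298554e, 83759d8, a5f0c5b, dbe940c, de28dc4}.
Common ancestors: {dbe940c}.
The only common ancestor is dbe940c, so it is the merge base.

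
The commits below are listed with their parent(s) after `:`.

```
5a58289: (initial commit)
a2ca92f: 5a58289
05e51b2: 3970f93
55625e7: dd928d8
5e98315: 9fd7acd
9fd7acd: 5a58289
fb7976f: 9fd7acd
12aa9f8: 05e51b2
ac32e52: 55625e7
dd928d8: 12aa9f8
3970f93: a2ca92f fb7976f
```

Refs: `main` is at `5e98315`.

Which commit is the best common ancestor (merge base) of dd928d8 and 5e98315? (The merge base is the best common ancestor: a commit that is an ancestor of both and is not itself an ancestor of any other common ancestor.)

Ancestors of dd928d8: {05e51b2, 12aa9f8, 3970f93, 5a58289, 9fd7acd, a2ca92f, dd928d8, fb7976f}.
Ancestors of 5e98315: {5a58289, 5e98315, 9fd7acd}.
Common ancestors: {5a58289, 9fd7acd}.
Among these, 9fd7acd is not an ancestor of any other common ancestor — it is the merge base.

9fd7acd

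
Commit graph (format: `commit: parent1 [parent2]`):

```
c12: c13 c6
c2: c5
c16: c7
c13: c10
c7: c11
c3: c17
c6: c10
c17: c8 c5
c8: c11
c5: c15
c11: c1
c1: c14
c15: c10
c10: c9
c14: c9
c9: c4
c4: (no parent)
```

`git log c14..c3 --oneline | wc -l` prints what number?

Reachable from c3: {c1, c10, c11, c14, c15, c17, c3, c4, c5, c8, c9}.
Reachable from c14: {c14, c4, c9}.
In c3's history but not c14's: {c1, c10, c11, c15, c17, c3, c5, c8} — 8 commits.

8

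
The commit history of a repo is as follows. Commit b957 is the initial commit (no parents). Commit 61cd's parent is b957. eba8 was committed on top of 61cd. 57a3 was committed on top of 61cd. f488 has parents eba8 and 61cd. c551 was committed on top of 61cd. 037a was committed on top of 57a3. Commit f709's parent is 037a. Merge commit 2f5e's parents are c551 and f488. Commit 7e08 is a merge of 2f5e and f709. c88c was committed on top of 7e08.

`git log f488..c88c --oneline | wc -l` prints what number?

7

Reachable from c88c: {037a, 2f5e, 57a3, 61cd, 7e08, b957, c551, c88c, eba8, f488, f709}.
Reachable from f488: {61cd, b957, eba8, f488}.
In c88c's history but not f488's: {037a, 2f5e, 57a3, 7e08, c551, c88c, f709} — 7 commits.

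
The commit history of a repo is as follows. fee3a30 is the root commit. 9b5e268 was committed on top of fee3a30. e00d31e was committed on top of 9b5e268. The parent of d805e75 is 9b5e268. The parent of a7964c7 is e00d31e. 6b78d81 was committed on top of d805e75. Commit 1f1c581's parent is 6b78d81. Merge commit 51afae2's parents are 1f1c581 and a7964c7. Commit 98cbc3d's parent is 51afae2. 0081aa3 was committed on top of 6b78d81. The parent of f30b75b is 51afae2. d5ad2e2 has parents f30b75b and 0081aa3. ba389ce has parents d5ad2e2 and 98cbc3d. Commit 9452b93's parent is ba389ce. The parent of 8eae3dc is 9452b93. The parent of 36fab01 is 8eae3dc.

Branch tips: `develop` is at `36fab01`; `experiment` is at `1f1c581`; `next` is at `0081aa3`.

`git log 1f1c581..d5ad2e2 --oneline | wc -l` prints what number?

6

Reachable from d5ad2e2: {0081aa3, 1f1c581, 51afae2, 6b78d81, 9b5e268, a7964c7, d5ad2e2, d805e75, e00d31e, f30b75b, fee3a30}.
Reachable from 1f1c581: {1f1c581, 6b78d81, 9b5e268, d805e75, fee3a30}.
In d5ad2e2's history but not 1f1c581's: {0081aa3, 51afae2, a7964c7, d5ad2e2, e00d31e, f30b75b} — 6 commits.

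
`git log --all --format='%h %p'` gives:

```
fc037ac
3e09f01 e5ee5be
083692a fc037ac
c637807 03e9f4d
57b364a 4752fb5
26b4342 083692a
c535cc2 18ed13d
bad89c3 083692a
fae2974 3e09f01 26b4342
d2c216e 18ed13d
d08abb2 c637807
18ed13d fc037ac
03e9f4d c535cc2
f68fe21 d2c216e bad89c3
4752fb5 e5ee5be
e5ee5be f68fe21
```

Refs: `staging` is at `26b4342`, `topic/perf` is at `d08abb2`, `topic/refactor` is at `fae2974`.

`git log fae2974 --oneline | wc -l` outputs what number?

10

Walking parent pointers from fae2974: reachable set = {083692a, 18ed13d, 26b4342, 3e09f01, bad89c3, d2c216e, e5ee5be, f68fe21, fae2974, fc037ac}.
That is 10 commits.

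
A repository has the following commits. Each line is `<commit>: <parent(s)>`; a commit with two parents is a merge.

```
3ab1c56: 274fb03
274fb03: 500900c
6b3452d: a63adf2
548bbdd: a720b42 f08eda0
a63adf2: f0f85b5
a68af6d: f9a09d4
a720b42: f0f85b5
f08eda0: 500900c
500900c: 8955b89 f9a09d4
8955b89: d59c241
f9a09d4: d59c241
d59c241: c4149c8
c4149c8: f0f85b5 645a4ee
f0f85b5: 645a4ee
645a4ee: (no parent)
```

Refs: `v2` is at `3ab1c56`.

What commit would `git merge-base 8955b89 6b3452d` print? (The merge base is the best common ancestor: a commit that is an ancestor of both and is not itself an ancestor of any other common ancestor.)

f0f85b5

Ancestors of 8955b89: {645a4ee, 8955b89, c4149c8, d59c241, f0f85b5}.
Ancestors of 6b3452d: {645a4ee, 6b3452d, a63adf2, f0f85b5}.
Common ancestors: {645a4ee, f0f85b5}.
Among these, f0f85b5 is not an ancestor of any other common ancestor — it is the merge base.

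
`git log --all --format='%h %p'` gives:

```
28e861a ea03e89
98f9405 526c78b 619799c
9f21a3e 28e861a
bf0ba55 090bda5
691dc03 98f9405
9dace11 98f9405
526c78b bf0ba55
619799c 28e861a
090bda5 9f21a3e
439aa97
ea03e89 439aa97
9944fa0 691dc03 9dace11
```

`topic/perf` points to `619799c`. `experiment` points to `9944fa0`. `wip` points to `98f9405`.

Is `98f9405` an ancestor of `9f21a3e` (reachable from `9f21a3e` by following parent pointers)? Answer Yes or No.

Ancestors of 9f21a3e: {28e861a, 439aa97, 9f21a3e, ea03e89}.
98f9405 is not in that set, so it is not an ancestor of 9f21a3e.

No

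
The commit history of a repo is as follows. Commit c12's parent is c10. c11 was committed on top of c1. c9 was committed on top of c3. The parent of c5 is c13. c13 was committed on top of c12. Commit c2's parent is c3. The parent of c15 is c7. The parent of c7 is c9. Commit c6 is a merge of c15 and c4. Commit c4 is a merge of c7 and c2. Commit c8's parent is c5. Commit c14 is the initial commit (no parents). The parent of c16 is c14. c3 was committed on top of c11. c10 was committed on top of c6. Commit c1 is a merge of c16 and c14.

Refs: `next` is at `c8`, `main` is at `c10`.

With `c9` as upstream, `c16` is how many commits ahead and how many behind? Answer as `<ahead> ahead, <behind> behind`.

Reachable from c16: {c14, c16}.
Reachable from c9: {c1, c11, c14, c16, c3, c9}.
Only in c16's history (ahead): {} — 0.
Only in c9's history (behind): {c1, c11, c3, c9} — 4.

0 ahead, 4 behind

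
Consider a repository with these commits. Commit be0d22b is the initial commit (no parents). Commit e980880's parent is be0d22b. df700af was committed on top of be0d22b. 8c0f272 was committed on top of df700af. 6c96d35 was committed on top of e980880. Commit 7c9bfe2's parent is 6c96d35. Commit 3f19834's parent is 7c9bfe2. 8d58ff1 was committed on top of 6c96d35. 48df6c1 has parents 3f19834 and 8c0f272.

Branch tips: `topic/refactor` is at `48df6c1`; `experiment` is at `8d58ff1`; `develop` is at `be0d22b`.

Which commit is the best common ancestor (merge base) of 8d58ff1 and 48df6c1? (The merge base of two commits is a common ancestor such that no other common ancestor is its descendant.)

6c96d35

Ancestors of 8d58ff1: {6c96d35, 8d58ff1, be0d22b, e980880}.
Ancestors of 48df6c1: {3f19834, 48df6c1, 6c96d35, 7c9bfe2, 8c0f272, be0d22b, df700af, e980880}.
Common ancestors: {6c96d35, be0d22b, e980880}.
Among these, 6c96d35 is not an ancestor of any other common ancestor — it is the merge base.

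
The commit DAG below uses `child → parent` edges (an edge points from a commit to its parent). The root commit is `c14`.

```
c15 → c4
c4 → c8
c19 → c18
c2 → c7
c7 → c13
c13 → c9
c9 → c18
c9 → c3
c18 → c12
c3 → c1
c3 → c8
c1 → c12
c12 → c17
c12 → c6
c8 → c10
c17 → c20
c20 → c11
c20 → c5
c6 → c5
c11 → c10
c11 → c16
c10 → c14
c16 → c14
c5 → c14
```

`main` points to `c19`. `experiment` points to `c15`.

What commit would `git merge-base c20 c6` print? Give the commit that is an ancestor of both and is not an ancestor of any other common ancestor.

Ancestors of c20: {c10, c11, c14, c16, c20, c5}.
Ancestors of c6: {c14, c5, c6}.
Common ancestors: {c14, c5}.
Among these, c5 is not an ancestor of any other common ancestor — it is the merge base.

c5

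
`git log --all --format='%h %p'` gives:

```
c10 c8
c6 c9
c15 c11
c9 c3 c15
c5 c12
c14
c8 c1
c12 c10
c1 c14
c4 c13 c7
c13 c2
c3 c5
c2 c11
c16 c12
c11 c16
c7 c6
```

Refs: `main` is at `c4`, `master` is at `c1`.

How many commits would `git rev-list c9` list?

11

Walking parent pointers from c9: reachable set = {c1, c10, c11, c12, c14, c15, c16, c3, c5, c8, c9}.
That is 11 commits.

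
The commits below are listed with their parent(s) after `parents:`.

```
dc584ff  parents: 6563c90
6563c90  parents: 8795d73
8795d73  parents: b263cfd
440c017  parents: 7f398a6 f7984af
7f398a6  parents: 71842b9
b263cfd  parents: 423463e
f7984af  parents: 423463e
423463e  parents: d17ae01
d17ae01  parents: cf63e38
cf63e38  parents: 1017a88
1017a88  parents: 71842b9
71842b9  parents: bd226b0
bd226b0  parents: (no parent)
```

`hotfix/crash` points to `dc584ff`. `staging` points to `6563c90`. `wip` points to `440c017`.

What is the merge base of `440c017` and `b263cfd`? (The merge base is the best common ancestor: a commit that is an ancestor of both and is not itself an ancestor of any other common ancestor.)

423463e

Ancestors of 440c017: {1017a88, 423463e, 440c017, 71842b9, 7f398a6, bd226b0, cf63e38, d17ae01, f7984af}.
Ancestors of b263cfd: {1017a88, 423463e, 71842b9, b263cfd, bd226b0, cf63e38, d17ae01}.
Common ancestors: {1017a88, 423463e, 71842b9, bd226b0, cf63e38, d17ae01}.
Among these, 423463e is not an ancestor of any other common ancestor — it is the merge base.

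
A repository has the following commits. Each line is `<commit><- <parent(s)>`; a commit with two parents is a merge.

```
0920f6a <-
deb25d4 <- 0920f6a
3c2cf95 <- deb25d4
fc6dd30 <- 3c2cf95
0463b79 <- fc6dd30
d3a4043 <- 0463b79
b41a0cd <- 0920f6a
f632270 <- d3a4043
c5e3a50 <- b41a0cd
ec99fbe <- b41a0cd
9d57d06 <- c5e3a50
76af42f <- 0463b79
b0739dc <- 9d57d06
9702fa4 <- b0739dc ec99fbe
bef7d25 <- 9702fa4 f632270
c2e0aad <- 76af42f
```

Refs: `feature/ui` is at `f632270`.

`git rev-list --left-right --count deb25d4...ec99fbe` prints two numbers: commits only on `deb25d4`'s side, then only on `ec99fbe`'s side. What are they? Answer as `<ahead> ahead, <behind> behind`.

Reachable from deb25d4: {0920f6a, deb25d4}.
Reachable from ec99fbe: {0920f6a, b41a0cd, ec99fbe}.
Only in deb25d4's history (ahead): {deb25d4} — 1.
Only in ec99fbe's history (behind): {b41a0cd, ec99fbe} — 2.

1 ahead, 2 behind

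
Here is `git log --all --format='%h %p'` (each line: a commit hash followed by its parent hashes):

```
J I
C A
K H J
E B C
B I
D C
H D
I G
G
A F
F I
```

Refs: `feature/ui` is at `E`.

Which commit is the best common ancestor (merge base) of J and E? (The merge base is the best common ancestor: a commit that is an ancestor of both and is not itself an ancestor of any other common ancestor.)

I

Ancestors of J: {G, I, J}.
Ancestors of E: {A, B, C, E, F, G, I}.
Common ancestors: {G, I}.
Among these, I is not an ancestor of any other common ancestor — it is the merge base.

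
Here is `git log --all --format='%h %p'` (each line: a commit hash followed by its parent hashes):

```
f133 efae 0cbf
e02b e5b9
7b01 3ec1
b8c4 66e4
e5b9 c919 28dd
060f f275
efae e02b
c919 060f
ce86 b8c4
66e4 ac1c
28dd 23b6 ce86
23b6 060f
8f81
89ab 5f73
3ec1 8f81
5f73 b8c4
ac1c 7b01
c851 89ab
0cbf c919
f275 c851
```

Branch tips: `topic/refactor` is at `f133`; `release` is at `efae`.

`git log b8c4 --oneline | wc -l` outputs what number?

6

Walking parent pointers from b8c4: reachable set = {3ec1, 66e4, 7b01, 8f81, ac1c, b8c4}.
That is 6 commits.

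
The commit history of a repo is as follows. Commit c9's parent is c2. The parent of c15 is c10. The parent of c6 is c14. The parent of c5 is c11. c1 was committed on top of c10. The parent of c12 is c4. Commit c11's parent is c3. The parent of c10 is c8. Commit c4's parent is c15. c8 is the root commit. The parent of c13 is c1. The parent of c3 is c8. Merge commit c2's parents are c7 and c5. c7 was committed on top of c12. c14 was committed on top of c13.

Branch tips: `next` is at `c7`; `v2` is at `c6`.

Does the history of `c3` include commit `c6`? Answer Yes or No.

No

Ancestors of c3: {c3, c8}.
c6 is not in that set, so it is not an ancestor of c3.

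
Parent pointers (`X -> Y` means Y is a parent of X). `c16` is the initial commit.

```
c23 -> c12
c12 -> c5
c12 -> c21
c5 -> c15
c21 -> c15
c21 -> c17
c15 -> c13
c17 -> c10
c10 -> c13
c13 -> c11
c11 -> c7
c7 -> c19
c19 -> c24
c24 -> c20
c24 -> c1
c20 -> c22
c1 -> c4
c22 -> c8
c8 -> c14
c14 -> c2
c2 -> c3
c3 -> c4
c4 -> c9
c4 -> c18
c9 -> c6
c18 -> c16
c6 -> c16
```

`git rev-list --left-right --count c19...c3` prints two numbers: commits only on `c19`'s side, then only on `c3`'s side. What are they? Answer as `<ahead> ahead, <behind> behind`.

8 ahead, 0 behind

Reachable from c19: {c1, c14, c16, c18, c19, c2, c20, c22, c24, c3, c4, c6, c8, c9}.
Reachable from c3: {c16, c18, c3, c4, c6, c9}.
Only in c19's history (ahead): {c1, c14, c19, c2, c20, c22, c24, c8} — 8.
Only in c3's history (behind): {} — 0.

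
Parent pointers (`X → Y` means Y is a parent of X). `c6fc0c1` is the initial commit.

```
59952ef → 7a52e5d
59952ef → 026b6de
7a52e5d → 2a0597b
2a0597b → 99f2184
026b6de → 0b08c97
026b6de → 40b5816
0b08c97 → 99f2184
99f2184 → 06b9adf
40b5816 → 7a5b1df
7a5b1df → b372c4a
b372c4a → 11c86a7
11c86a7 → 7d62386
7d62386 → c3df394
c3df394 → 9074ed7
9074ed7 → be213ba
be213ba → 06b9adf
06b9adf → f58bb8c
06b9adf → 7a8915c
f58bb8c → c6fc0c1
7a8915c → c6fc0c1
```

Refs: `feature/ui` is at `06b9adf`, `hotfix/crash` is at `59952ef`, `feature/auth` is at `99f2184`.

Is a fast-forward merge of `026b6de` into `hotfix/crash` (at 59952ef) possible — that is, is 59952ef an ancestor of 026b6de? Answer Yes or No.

No

A fast-forward from 59952ef to 026b6de is possible iff 59952ef is an ancestor of 026b6de.
Ancestors of 026b6de: {026b6de, 06b9adf, 0b08c97, 11c86a7, 40b5816, 7a5b1df, 7a8915c, 7d62386, 9074ed7, 99f2184, b372c4a, be213ba, c3df394, c6fc0c1, f58bb8c}.
59952ef is not among them, so fast-forward is not possible.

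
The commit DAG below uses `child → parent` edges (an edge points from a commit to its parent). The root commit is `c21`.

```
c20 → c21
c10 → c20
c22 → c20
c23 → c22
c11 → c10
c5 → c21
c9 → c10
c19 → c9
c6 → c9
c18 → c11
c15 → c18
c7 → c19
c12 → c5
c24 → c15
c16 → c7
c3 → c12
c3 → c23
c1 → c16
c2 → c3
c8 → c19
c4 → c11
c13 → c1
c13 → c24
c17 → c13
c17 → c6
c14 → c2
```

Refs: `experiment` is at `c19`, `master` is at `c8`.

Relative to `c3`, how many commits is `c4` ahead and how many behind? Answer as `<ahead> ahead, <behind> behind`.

3 ahead, 5 behind

Reachable from c4: {c10, c11, c20, c21, c4}.
Reachable from c3: {c12, c20, c21, c22, c23, c3, c5}.
Only in c4's history (ahead): {c10, c11, c4} — 3.
Only in c3's history (behind): {c12, c22, c23, c3, c5} — 5.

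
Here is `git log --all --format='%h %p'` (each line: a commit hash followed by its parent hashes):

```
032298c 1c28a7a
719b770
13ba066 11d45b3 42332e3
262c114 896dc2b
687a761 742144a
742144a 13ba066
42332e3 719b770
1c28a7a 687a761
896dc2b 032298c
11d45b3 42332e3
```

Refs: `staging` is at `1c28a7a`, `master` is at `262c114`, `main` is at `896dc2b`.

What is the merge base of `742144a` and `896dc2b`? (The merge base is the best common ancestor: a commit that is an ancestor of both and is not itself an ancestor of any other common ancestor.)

Ancestors of 742144a: {11d45b3, 13ba066, 42332e3, 719b770, 742144a}.
Ancestors of 896dc2b: {032298c, 11d45b3, 13ba066, 1c28a7a, 42332e3, 687a761, 719b770, 742144a, 896dc2b}.
Common ancestors: {11d45b3, 13ba066, 42332e3, 719b770, 742144a}.
Among these, 742144a is not an ancestor of any other common ancestor — it is the merge base.

742144a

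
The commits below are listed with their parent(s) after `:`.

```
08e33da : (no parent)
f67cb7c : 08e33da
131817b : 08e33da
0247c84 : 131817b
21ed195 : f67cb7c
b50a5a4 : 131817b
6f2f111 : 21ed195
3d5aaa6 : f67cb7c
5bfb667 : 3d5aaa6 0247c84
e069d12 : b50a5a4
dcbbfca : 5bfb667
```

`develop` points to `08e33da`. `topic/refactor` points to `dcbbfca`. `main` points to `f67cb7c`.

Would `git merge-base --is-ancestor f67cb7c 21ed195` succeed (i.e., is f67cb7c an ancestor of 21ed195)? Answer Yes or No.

Yes

Ancestors of 21ed195 (commits reachable by following parents): {08e33da, 21ed195, f67cb7c}.
f67cb7c is in that set, so it is an ancestor of 21ed195.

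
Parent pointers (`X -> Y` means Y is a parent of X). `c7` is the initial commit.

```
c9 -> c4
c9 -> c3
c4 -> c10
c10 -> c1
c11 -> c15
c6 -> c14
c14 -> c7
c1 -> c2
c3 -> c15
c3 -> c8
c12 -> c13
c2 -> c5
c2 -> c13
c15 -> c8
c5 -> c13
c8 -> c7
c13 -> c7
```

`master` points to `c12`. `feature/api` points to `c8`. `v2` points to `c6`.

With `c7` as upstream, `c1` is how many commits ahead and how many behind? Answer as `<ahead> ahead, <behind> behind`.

Reachable from c1: {c1, c13, c2, c5, c7}.
Reachable from c7: {c7}.
Only in c1's history (ahead): {c1, c13, c2, c5} — 4.
Only in c7's history (behind): {} — 0.

4 ahead, 0 behind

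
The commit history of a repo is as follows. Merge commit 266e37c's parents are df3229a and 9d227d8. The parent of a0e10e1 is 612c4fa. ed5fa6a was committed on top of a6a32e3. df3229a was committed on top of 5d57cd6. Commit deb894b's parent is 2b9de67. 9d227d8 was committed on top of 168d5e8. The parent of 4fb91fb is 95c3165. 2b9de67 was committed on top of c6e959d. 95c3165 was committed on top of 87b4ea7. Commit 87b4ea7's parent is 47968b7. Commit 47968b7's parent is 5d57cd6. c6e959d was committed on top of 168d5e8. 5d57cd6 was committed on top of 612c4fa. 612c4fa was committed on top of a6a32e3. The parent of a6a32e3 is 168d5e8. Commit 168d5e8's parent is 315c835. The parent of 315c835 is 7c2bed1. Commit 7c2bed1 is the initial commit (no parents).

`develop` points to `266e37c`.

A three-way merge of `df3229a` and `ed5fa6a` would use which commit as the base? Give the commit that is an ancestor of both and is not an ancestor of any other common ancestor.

Ancestors of df3229a: {168d5e8, 315c835, 5d57cd6, 612c4fa, 7c2bed1, a6a32e3, df3229a}.
Ancestors of ed5fa6a: {168d5e8, 315c835, 7c2bed1, a6a32e3, ed5fa6a}.
Common ancestors: {168d5e8, 315c835, 7c2bed1, a6a32e3}.
Among these, a6a32e3 is not an ancestor of any other common ancestor — it is the merge base.

a6a32e3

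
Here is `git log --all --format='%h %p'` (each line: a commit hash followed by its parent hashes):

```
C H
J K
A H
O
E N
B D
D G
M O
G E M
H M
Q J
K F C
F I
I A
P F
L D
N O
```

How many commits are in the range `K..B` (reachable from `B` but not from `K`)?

5

Reachable from B: {B, D, E, G, M, N, O}.
Reachable from K: {A, C, F, H, I, K, M, O}.
In B's history but not K's: {B, D, E, G, N} — 5 commits.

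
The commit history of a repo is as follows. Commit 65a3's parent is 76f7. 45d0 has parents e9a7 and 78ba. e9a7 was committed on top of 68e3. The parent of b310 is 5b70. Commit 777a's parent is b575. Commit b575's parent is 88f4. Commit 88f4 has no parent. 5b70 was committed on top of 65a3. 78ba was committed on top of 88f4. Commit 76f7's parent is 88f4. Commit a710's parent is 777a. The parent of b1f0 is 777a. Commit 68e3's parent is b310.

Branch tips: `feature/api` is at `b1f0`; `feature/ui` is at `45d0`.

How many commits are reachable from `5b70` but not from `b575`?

3

Reachable from 5b70: {5b70, 65a3, 76f7, 88f4}.
Reachable from b575: {88f4, b575}.
In 5b70's history but not b575's: {5b70, 65a3, 76f7} — 3 commits.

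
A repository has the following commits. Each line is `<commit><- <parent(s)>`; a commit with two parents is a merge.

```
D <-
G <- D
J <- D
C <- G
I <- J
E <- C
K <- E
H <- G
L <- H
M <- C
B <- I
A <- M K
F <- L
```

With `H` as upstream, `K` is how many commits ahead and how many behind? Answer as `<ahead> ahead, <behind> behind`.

3 ahead, 1 behind

Reachable from K: {C, D, E, G, K}.
Reachable from H: {D, G, H}.
Only in K's history (ahead): {C, E, K} — 3.
Only in H's history (behind): {H} — 1.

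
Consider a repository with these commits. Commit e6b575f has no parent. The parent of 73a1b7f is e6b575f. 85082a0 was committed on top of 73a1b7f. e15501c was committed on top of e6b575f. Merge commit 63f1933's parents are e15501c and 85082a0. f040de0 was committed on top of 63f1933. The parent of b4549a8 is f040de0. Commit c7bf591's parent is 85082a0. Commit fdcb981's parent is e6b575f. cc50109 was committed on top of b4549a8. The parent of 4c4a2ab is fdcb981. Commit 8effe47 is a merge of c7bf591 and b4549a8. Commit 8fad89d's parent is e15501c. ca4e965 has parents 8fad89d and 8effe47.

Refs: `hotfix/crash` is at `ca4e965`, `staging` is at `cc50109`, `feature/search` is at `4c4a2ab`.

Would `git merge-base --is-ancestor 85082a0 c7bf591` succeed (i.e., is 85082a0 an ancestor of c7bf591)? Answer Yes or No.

Ancestors of c7bf591 (commits reachable by following parents): {73a1b7f, 85082a0, c7bf591, e6b575f}.
85082a0 is in that set, so it is an ancestor of c7bf591.

Yes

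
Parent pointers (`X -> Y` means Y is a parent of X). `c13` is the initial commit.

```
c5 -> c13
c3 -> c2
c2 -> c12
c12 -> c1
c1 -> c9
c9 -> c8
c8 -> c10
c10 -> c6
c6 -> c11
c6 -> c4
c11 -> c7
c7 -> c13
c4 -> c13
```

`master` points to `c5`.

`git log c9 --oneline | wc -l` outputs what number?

8

Walking parent pointers from c9: reachable set = {c10, c11, c13, c4, c6, c7, c8, c9}.
That is 8 commits.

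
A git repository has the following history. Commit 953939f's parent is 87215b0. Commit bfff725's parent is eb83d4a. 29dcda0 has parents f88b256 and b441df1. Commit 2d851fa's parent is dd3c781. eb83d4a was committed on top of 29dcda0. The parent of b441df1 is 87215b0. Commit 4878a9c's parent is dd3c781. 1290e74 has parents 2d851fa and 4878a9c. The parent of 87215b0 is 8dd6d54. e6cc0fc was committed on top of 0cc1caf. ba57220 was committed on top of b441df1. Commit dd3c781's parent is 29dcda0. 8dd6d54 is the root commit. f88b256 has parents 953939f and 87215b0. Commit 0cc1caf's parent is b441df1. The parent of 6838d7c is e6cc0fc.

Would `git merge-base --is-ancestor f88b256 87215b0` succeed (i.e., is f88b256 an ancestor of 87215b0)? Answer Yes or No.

No

Ancestors of 87215b0: {87215b0, 8dd6d54}.
f88b256 is not in that set, so it is not an ancestor of 87215b0.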